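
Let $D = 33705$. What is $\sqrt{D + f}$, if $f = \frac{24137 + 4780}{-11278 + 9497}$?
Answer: $\frac{6 \sqrt{2968317898}}{1781} \approx 183.54$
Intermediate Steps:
$f = - \frac{28917}{1781}$ ($f = \frac{28917}{-1781} = 28917 \left(- \frac{1}{1781}\right) = - \frac{28917}{1781} \approx -16.236$)
$\sqrt{D + f} = \sqrt{33705 - \frac{28917}{1781}} = \sqrt{\frac{59999688}{1781}} = \frac{6 \sqrt{2968317898}}{1781}$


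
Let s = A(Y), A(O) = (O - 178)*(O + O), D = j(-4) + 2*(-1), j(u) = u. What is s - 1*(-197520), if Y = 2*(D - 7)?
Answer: 208128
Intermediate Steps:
D = -6 (D = -4 + 2*(-1) = -4 - 2 = -6)
Y = -26 (Y = 2*(-6 - 7) = 2*(-13) = -26)
A(O) = 2*O*(-178 + O) (A(O) = (-178 + O)*(2*O) = 2*O*(-178 + O))
s = 10608 (s = 2*(-26)*(-178 - 26) = 2*(-26)*(-204) = 10608)
s - 1*(-197520) = 10608 - 1*(-197520) = 10608 + 197520 = 208128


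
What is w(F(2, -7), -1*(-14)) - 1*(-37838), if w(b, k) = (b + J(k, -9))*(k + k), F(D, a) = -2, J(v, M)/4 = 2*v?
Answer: 40918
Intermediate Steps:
J(v, M) = 8*v (J(v, M) = 4*(2*v) = 8*v)
w(b, k) = 2*k*(b + 8*k) (w(b, k) = (b + 8*k)*(k + k) = (b + 8*k)*(2*k) = 2*k*(b + 8*k))
w(F(2, -7), -1*(-14)) - 1*(-37838) = 2*(-1*(-14))*(-2 + 8*(-1*(-14))) - 1*(-37838) = 2*14*(-2 + 8*14) + 37838 = 2*14*(-2 + 112) + 37838 = 2*14*110 + 37838 = 3080 + 37838 = 40918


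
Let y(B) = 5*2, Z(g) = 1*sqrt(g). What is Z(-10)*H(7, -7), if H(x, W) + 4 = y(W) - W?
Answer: 13*I*sqrt(10) ≈ 41.11*I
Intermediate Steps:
Z(g) = sqrt(g)
y(B) = 10
H(x, W) = 6 - W (H(x, W) = -4 + (10 - W) = 6 - W)
Z(-10)*H(7, -7) = sqrt(-10)*(6 - 1*(-7)) = (I*sqrt(10))*(6 + 7) = (I*sqrt(10))*13 = 13*I*sqrt(10)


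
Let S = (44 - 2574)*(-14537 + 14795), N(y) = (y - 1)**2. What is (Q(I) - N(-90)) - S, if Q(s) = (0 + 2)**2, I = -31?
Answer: 644463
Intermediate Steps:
Q(s) = 4 (Q(s) = 2**2 = 4)
N(y) = (-1 + y)**2
S = -652740 (S = -2530*258 = -652740)
(Q(I) - N(-90)) - S = (4 - (-1 - 90)**2) - 1*(-652740) = (4 - 1*(-91)**2) + 652740 = (4 - 1*8281) + 652740 = (4 - 8281) + 652740 = -8277 + 652740 = 644463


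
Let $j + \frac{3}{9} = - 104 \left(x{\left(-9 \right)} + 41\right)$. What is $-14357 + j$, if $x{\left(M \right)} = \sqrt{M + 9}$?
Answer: $- \frac{55864}{3} \approx -18621.0$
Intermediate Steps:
$x{\left(M \right)} = \sqrt{9 + M}$
$j = - \frac{12793}{3}$ ($j = - \frac{1}{3} - 104 \left(\sqrt{9 - 9} + 41\right) = - \frac{1}{3} - 104 \left(\sqrt{0} + 41\right) = - \frac{1}{3} - 104 \left(0 + 41\right) = - \frac{1}{3} - 4264 = - \frac{12793}{3} \approx -4264.3$)
$-14357 + j = -14357 - \frac{12793}{3} = - \frac{55864}{3}$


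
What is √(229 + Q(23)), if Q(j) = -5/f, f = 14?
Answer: √44814/14 ≈ 15.121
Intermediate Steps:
Q(j) = -5/14
√(229 + Q(23)) = √(229 - 5/14) = √(3201/14) = √44814/14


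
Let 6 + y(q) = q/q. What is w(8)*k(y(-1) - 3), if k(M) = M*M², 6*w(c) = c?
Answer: -2048/3 ≈ -682.67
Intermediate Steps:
y(q) = -5 (y(q) = -6 + q/q = -6 + 1 = -5)
w(c) = c/6
k(M) = M³
w(8)*k(y(-1) - 3) = ((⅙)*8)*(-5 - 3)³ = (4/3)*(-8)³ = (4/3)*(-512) = -2048/3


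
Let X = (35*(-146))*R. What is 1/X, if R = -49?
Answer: 1/250390 ≈ 3.9938e-6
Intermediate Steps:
X = 250390 (X = (35*(-146))*(-49) = -5110*(-49) = 250390)
1/X = 1/250390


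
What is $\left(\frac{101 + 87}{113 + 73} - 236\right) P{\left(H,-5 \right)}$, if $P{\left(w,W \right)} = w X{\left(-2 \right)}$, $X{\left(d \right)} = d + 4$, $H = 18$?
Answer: $- \frac{262248}{31} \approx -8459.6$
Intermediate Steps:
$X{\left(d \right)} = 4 + d$
$P{\left(w,W \right)} = 2 w$ ($P{\left(w,W \right)} = w \left(4 - 2\right) = w 2 = 2 w$)
$\left(\frac{101 + 87}{113 + 73} - 236\right) P{\left(H,-5 \right)} = \left(\frac{101 + 87}{113 + 73} - 236\right) 2 \cdot 18 = \left(\frac{188}{186} - 236\right) 36 = \left(188 \cdot \frac{1}{186} - 236\right) 36 = \left(\frac{94}{93} - 236\right) 36 = \left(- \frac{21854}{93}\right) 36 = - \frac{262248}{31}$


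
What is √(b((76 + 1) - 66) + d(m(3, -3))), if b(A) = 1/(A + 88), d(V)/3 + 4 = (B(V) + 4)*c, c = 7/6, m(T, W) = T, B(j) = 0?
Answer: √2189/33 ≈ 1.4178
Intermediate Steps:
c = 7/6 (c = 7*(⅙) = 7/6 ≈ 1.1667)
d(V) = 2 (d(V) = -12 + 3*((0 + 4)*(7/6)) = -12 + 3*(4*(7/6)) = -12 + 3*(14/3) = -12 + 14 = 2)
b(A) = 1/(88 + A)
√(b((76 + 1) - 66) + d(m(3, -3))) = √(1/(88 + ((76 + 1) - 66)) + 2) = √(1/(88 + (77 - 66)) + 2) = √(1/(88 + 11) + 2) = √(1/99 + 2) = √(199/99) = √2189/33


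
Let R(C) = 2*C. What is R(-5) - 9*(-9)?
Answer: 71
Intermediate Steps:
R(-5) - 9*(-9) = 2*(-5) - 9*(-9) = -10 + 81 = 71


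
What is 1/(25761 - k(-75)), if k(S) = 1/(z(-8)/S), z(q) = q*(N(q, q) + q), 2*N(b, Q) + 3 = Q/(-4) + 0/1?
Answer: 68/1751823 ≈ 3.8817e-5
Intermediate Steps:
N(b, Q) = -3/2 - Q/8 (N(b, Q) = -3/2 + (Q/(-4) + 0/1)/2 = -3/2 + (Q*(-¼) + 0*1)/2 = -3/2 + (-Q/4 + 0)/2 = -3/2 + (-Q/4)/2 = -3/2 - Q/8)
z(q) = q*(-3/2 + 7*q/8) (z(q) = q*((-3/2 - q/8) + q) = q*(-3/2 + 7*q/8))
k(S) = S/68 (k(S) = 1/(((⅛)*(-8)*(-12 + 7*(-8)))/S) = 1/(((⅛)*(-8)*(-12 - 56))/S) = 1/(((⅛)*(-8)*(-68))/S) = 1/(68/S) = S/68)
1/(25761 - k(-75)) = 1/(25761 - (-75)/68) = 1/(25761 - 1*(-75/68)) = 1/(25761 + 75/68) = 1/(1751823/68) = 68/1751823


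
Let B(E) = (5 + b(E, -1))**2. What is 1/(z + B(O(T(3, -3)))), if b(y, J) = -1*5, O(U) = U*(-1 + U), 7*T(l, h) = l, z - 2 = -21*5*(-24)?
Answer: 1/2522 ≈ 0.00039651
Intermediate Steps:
z = 2522 (z = 2 - 21*5*(-24) = 2 - 105*(-24) = 2 + 2520 = 2522)
T(l, h) = l/7
b(y, J) = -5
B(E) = 0 (B(E) = (5 - 5)**2 = 0**2 = 0)
1/(z + B(O(T(3, -3)))) = 1/(2522 + 0) = 1/2522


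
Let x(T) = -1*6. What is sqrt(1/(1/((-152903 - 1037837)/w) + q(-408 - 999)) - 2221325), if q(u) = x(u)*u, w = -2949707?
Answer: I*sqrt(224590574290384003399291545)/10055176787 ≈ 1490.4*I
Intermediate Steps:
x(T) = -6
q(u) = -6*u
sqrt(1/(1/((-152903 - 1037837)/w) + q(-408 - 999)) - 2221325) = sqrt(1/(1/((-152903 - 1037837)/(-2949707)) - 6*(-408 - 999)) - 2221325) = sqrt(1/(1/(-1190740*(-1/2949707)) - 6*(-1407)) - 2221325) = sqrt(1/(1/(1190740/2949707) + 8442) - 2221325) = sqrt(1/(2949707/1190740 + 8442) - 2221325) = sqrt(1/(10055176787/1190740) - 2221325) = sqrt(1190740/10055176787 - 2221325) = sqrt(-22335815575192035/10055176787) = I*sqrt(224590574290384003399291545)/10055176787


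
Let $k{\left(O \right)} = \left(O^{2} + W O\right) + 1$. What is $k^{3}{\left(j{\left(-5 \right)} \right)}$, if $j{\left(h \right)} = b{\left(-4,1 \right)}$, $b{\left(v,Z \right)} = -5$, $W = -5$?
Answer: $132651$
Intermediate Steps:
$j{\left(h \right)} = -5$
$k{\left(O \right)} = 1 + O^{2} - 5 O$ ($k{\left(O \right)} = \left(O^{2} - 5 O\right) + 1 = 1 + O^{2} - 5 O$)
$k^{3}{\left(j{\left(-5 \right)} \right)} = \left(1 + \left(-5\right)^{2} - -25\right)^{3} = \left(1 + 25 + 25\right)^{3} = 51^{3} = 132651$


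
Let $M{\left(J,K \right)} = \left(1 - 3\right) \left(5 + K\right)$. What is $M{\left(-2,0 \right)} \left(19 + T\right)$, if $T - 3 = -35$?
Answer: $130$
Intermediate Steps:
$T = -32$ ($T = 3 - 35 = -32$)
$M{\left(J,K \right)} = -10 - 2 K$ ($M{\left(J,K \right)} = - 2 \left(5 + K\right) = -10 - 2 K$)
$M{\left(-2,0 \right)} \left(19 + T\right) = \left(-10 - 0\right) \left(19 - 32\right) = \left(-10 + 0\right) \left(-13\right) = \left(-10\right) \left(-13\right) = 130$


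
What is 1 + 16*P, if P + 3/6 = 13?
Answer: 201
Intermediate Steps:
P = 25/2 (P = -½ + 13 = 25/2 ≈ 12.500)
1 + 16*P = 1 + 16*(25/2) = 1 + 200 = 201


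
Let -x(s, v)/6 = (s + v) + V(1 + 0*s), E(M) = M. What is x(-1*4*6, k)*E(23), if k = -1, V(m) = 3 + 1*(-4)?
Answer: 3588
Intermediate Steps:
V(m) = -1 (V(m) = 3 - 4 = -1)
x(s, v) = 6 - 6*s - 6*v (x(s, v) = -6*((s + v) - 1) = -6*(-1 + s + v) = 6 - 6*s - 6*v)
x(-1*4*6, k)*E(23) = (6 - 6*(-1*4)*6 - 6*(-1))*23 = (6 - (-24)*6 + 6)*23 = (6 - 6*(-24) + 6)*23 = (6 + 144 + 6)*23 = 156*23 = 3588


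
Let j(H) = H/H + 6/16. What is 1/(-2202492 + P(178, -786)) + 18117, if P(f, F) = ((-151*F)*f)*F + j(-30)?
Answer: 2406999021204385/132858587029 ≈ 18117.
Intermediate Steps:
j(H) = 11/8 (j(H) = 1 + 6*(1/16) = 1 + 3/8 = 11/8)
P(f, F) = 11/8 - 151*f*F² (P(f, F) = ((-151*F)*f)*F + 11/8 = (-151*F*f)*F + 11/8 = -151*f*F² + 11/8 = 11/8 - 151*f*F²)
1/(-2202492 + P(178, -786)) + 18117 = 1/(-2202492 + (11/8 - 151*178*(-786)²)) + 18117 = 1/(-2202492 + (11/8 - 151*178*617796)) + 18117 = 1/(-2202492 + (11/8 - 16605120888)) + 18117 = 1/(-2202492 - 132840967093/8) + 18117 = 1/(-132858587029/8) + 18117 = -8/132858587029 + 18117 = 2406999021204385/132858587029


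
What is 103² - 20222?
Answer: -9613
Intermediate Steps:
103² - 20222 = 10609 - 20222 = -9613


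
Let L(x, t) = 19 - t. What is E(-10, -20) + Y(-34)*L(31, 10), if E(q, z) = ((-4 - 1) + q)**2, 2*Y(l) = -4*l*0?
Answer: 225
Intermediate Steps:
Y(l) = 0 (Y(l) = (-4*l*0)/2 = (1/2)*0 = 0)
E(q, z) = (-5 + q)**2
E(-10, -20) + Y(-34)*L(31, 10) = (-5 - 10)**2 + 0*(19 - 1*10) = (-15)**2 + 0*(19 - 10) = 225 + 0*9 = 225 + 0 = 225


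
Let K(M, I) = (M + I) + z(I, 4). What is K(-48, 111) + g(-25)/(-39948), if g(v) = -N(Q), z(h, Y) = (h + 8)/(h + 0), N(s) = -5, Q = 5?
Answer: 94703207/1478076 ≈ 64.072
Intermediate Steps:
z(h, Y) = (8 + h)/h
g(v) = 5 (g(v) = -1*(-5) = 5)
K(M, I) = I + M + (8 + I)/I (K(M, I) = (M + I) + (8 + I)/I = (I + M) + (8 + I)/I = I + M + (8 + I)/I)
K(-48, 111) + g(-25)/(-39948) = (1 + 111 - 48 + 8/111) + 5/(-39948) = (1 + 111 - 48 + 8*(1/111)) + 5*(-1/39948) = (1 + 111 - 48 + 8/111) - 5/39948 = 7112/111 - 5/39948 = 94703207/1478076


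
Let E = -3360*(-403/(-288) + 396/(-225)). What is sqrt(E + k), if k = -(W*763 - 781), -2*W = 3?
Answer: sqrt(2823690)/30 ≈ 56.013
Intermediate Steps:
W = -3/2 (W = -1/2*3 = -3/2 ≈ -1.5000)
k = 3851/2 (k = -(-3/2*763 - 781) = -(-2289/2 - 781) = -1*(-3851/2) = 3851/2 ≈ 1925.5)
E = 18179/15 (E = -3360*(-403*(-1/288) + 396*(-1/225)) = -3360*(403/288 - 44/25) = -3360*(-2597/7200) = 18179/15 ≈ 1211.9)
sqrt(E + k) = sqrt(18179/15 + 3851/2) = sqrt(94123/30) = sqrt(2823690)/30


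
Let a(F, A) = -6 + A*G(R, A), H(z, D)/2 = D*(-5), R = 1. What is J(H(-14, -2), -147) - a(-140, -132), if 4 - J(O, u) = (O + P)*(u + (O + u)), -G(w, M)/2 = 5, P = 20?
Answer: 9650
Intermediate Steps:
G(w, M) = -10 (G(w, M) = -2*5 = -10)
H(z, D) = -10*D (H(z, D) = 2*(D*(-5)) = 2*(-5*D) = -10*D)
a(F, A) = -6 - 10*A (a(F, A) = -6 + A*(-10) = -6 - 10*A)
J(O, u) = 4 - (20 + O)*(O + 2*u) (J(O, u) = 4 - (O + 20)*(u + (O + u)) = 4 - (20 + O)*(O + 2*u))
J(H(-14, -2), -147) - a(-140, -132) = (4 - (-10*(-2))**2 - 40*(-147) - (-200)*(-2) - 2*(-10*(-2))*(-147)) - (-6 - 10*(-132)) = (4 - 1*20**2 + 5880 - 20*20 - 2*20*(-147)) - (-6 + 1320) = (4 - 1*400 + 5880 - 400 + 5880) - 1*1314 = (4 - 400 + 5880 - 400 + 5880) - 1314 = 10964 - 1314 = 9650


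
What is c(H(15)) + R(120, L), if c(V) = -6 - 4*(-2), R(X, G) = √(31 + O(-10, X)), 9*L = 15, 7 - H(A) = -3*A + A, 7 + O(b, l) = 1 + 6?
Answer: 2 + √31 ≈ 7.5678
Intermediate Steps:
O(b, l) = 0 (O(b, l) = -7 + (1 + 6) = -7 + 7 = 0)
H(A) = 7 + 2*A (H(A) = 7 - (-3*A + A) = 7 - (-2)*A = 7 + 2*A)
L = 5/3 (L = (⅑)*15 = 5/3 ≈ 1.6667)
R(X, G) = √31 (R(X, G) = √(31 + 0) = √31)
c(V) = 2 (c(V) = -6 + 8 = 2)
c(H(15)) + R(120, L) = 2 + √31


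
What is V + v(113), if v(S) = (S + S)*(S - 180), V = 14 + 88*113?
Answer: -5184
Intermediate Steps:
V = 9958 (V = 14 + 9944 = 9958)
v(S) = 2*S*(-180 + S) (v(S) = (2*S)*(-180 + S) = 2*S*(-180 + S))
V + v(113) = 9958 + 2*113*(-180 + 113) = 9958 + 2*113*(-67) = 9958 - 15142 = -5184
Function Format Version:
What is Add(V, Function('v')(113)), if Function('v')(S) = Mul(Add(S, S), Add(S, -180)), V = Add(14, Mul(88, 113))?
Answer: -5184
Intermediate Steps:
V = 9958 (V = Add(14, 9944) = 9958)
Function('v')(S) = Mul(2, S, Add(-180, S)) (Function('v')(S) = Mul(Mul(2, S), Add(-180, S)) = Mul(2, S, Add(-180, S)))
Add(V, Function('v')(113)) = Add(9958, Mul(2, 113, Add(-180, 113))) = Add(9958, Mul(2, 113, -67)) = Add(9958, -15142) = -5184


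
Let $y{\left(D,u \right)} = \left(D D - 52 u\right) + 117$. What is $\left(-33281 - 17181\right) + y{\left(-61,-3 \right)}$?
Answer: $-46468$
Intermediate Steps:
$y{\left(D,u \right)} = 117 + D^{2} - 52 u$ ($y{\left(D,u \right)} = \left(D^{2} - 52 u\right) + 117 = 117 + D^{2} - 52 u$)
$\left(-33281 - 17181\right) + y{\left(-61,-3 \right)} = \left(-33281 - 17181\right) + \left(117 + \left(-61\right)^{2} - -156\right) = -50462 + \left(117 + 3721 + 156\right) = -50462 + 3994 = -46468$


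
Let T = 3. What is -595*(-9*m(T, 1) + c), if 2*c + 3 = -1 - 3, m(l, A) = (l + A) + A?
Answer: 57715/2 ≈ 28858.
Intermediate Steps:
m(l, A) = l + 2*A (m(l, A) = (A + l) + A = l + 2*A)
c = -7/2 (c = -3/2 + (-1 - 3)/2 = -3/2 + (½)*(-4) = -3/2 - 2 = -7/2 ≈ -3.5000)
-595*(-9*m(T, 1) + c) = -595*(-9*(3 + 2*1) - 7/2) = -595*(-9*(3 + 2) - 7/2) = -595*(-9*5 - 7/2) = -595*(-45 - 7/2) = -595*(-97/2) = 57715/2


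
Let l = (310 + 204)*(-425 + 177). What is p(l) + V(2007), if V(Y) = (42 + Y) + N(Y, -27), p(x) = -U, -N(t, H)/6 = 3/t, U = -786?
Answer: 632203/223 ≈ 2835.0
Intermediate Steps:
l = -127472 (l = 514*(-248) = -127472)
N(t, H) = -18/t
p(x) = 786 (p(x) = -1*(-786) = 786)
V(Y) = 42 + Y - 18/Y (V(Y) = (42 + Y) - 18/Y = 42 + Y - 18/Y)
p(l) + V(2007) = 786 + (42 + 2007 - 18/2007) = 786 + (42 + 2007 - 18*1/2007) = 786 + (42 + 2007 - 2/223) = 786 + 456925/223 = 632203/223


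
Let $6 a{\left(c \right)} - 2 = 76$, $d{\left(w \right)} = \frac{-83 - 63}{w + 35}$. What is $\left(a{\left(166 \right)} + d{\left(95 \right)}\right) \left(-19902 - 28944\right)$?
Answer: $- \frac{37709112}{65} \approx -5.8014 \cdot 10^{5}$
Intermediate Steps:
$d{\left(w \right)} = - \frac{146}{35 + w}$
$a{\left(c \right)} = 13$ ($a{\left(c \right)} = \frac{1}{3} + \frac{1}{6} \cdot 76 = \frac{1}{3} + \frac{38}{3} = 13$)
$\left(a{\left(166 \right)} + d{\left(95 \right)}\right) \left(-19902 - 28944\right) = \left(13 - \frac{146}{35 + 95}\right) \left(-19902 - 28944\right) = \left(13 - \frac{146}{130}\right) \left(-48846\right) = \left(13 - \frac{73}{65}\right) \left(-48846\right) = \frac{772}{65} \left(-48846\right) = - \frac{37709112}{65}$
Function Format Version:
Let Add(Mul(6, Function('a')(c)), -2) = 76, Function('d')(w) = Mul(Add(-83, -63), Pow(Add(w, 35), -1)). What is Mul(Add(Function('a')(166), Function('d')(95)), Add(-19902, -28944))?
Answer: Rational(-37709112, 65) ≈ -5.8014e+5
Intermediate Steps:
Function('d')(w) = Mul(-146, Pow(Add(35, w), -1))
Function('a')(c) = 13 (Function('a')(c) = Add(Rational(1, 3), Mul(Rational(1, 6), 76)) = Add(Rational(1, 3), Rational(38, 3)) = 13)
Mul(Add(Function('a')(166), Function('d')(95)), Add(-19902, -28944)) = Mul(Add(13, Mul(-146, Pow(Add(35, 95), -1))), Add(-19902, -28944)) = Mul(Add(13, Mul(-146, Pow(130, -1))), -48846) = Mul(Add(13, Mul(-146, Rational(1, 130))), -48846) = Mul(Add(13, Rational(-73, 65)), -48846) = Mul(Rational(772, 65), -48846) = Rational(-37709112, 65)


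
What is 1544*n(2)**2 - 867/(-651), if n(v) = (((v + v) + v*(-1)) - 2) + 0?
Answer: 289/217 ≈ 1.3318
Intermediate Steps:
n(v) = -2 + v (n(v) = ((2*v - v) - 2) + 0 = (v - 2) + 0 = (-2 + v) + 0 = -2 + v)
1544*n(2)**2 - 867/(-651) = 1544*(-2 + 2)**2 - 867/(-651) = 1544*0**2 - 867*(-1/651) = 1544*0 + 289/217 = 0 + 289/217 = 289/217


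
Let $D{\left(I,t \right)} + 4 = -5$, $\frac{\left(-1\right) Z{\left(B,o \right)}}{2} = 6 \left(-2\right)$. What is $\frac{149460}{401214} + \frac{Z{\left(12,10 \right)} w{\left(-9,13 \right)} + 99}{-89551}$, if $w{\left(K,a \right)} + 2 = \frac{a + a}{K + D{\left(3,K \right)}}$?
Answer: $\frac{86868437}{233305941} \approx 0.37234$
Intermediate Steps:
$Z{\left(B,o \right)} = 24$ ($Z{\left(B,o \right)} = - 2 \cdot 6 \left(-2\right) = \left(-2\right) \left(-12\right) = 24$)
$D{\left(I,t \right)} = -9$ ($D{\left(I,t \right)} = -4 - 5 = -9$)
$w{\left(K,a \right)} = -2 + \frac{2 a}{-9 + K}$ ($w{\left(K,a \right)} = -2 + \frac{a + a}{K - 9} = -2 + \frac{2 a}{-9 + K}$)
$\frac{149460}{401214} + \frac{Z{\left(12,10 \right)} w{\left(-9,13 \right)} + 99}{-89551} = \frac{149460}{401214} + \frac{24 \frac{2 \left(9 + 13 - -9\right)}{-9 - 9} + 99}{-89551} = 149460 \cdot \frac{1}{401214} + \left(24 \frac{2 \left(9 + 13 + 9\right)}{-18} + 99\right) \left(- \frac{1}{89551}\right) = \frac{24910}{66869} + \left(24 \cdot 2 \left(- \frac{1}{18}\right) 31 + 99\right) \left(- \frac{1}{89551}\right) = \frac{24910}{66869} + \left(24 \left(- \frac{31}{9}\right) + 99\right) \left(- \frac{1}{89551}\right) = \frac{24910}{66869} + \left(- \frac{248}{3} + 99\right) \left(- \frac{1}{89551}\right) = \frac{24910}{66869} + \frac{49}{3} \left(- \frac{1}{89551}\right) = \frac{24910}{66869} - \frac{7}{38379} = \frac{86868437}{233305941}$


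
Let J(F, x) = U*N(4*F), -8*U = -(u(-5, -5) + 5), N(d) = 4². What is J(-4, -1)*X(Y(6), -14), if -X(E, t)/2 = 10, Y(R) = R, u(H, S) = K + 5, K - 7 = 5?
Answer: -880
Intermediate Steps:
K = 12 (K = 7 + 5 = 12)
u(H, S) = 17 (u(H, S) = 12 + 5 = 17)
N(d) = 16
U = 11/4 (U = -(-1)*(17 + 5)/8 = -(-1)*22/8 = -⅛*(-22) = 11/4 ≈ 2.7500)
J(F, x) = 44 (J(F, x) = (11/4)*16 = 44)
X(E, t) = -20 (X(E, t) = -2*10 = -20)
J(-4, -1)*X(Y(6), -14) = 44*(-20) = -880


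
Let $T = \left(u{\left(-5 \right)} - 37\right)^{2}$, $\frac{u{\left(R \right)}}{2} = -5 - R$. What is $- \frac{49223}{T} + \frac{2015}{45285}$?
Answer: $- \frac{445261004}{12399033} \approx -35.911$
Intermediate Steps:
$u{\left(R \right)} = -10 - 2 R$ ($u{\left(R \right)} = 2 \left(-5 - R\right) = -10 - 2 R$)
$T = 1369$ ($T = \left(\left(-10 - -10\right) - 37\right)^{2} = \left(\left(-10 + 10\right) - 37\right)^{2} = \left(0 - 37\right)^{2} = \left(-37\right)^{2} = 1369$)
$- \frac{49223}{T} + \frac{2015}{45285} = - \frac{49223}{1369} + \frac{2015}{45285} = \left(-49223\right) \frac{1}{1369} + 2015 \cdot \frac{1}{45285} = - \frac{49223}{1369} + \frac{403}{9057} = - \frac{445261004}{12399033}$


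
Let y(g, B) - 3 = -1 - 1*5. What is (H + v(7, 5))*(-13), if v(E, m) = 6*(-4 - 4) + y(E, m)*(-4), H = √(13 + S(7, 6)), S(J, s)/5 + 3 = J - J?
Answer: 468 - 13*I*√2 ≈ 468.0 - 18.385*I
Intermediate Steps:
y(g, B) = -3 (y(g, B) = 3 + (-1 - 1*5) = 3 + (-1 - 5) = 3 - 6 = -3)
S(J, s) = -15 (S(J, s) = -15 + 5*(J - J) = -15 + 5*0 = -15 + 0 = -15)
H = I*√2 (H = √(13 - 15) = √(-2) = I*√2 ≈ 1.4142*I)
v(E, m) = -36 (v(E, m) = 6*(-4 - 4) - 3*(-4) = 6*(-8) + 12 = -48 + 12 = -36)
(H + v(7, 5))*(-13) = (I*√2 - 36)*(-13) = (-36 + I*√2)*(-13) = 468 - 13*I*√2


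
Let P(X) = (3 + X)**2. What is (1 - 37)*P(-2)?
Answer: -36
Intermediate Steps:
(1 - 37)*P(-2) = (1 - 37)*(3 - 2)**2 = -36*1**2 = -36*1 = -36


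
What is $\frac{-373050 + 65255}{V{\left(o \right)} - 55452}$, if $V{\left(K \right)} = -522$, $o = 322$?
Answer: $\frac{307795}{55974} \approx 5.4989$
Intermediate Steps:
$\frac{-373050 + 65255}{V{\left(o \right)} - 55452} = \frac{-373050 + 65255}{-522 - 55452} = - \frac{307795}{-55974} = \left(-307795\right) \left(- \frac{1}{55974}\right) = \frac{307795}{55974}$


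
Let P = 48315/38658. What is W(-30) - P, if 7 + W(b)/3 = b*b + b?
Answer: 33345749/12886 ≈ 2587.8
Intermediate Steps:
W(b) = -21 + 3*b + 3*b² (W(b) = -21 + 3*(b*b + b) = -21 + 3*(b² + b) = -21 + 3*(b + b²) = -21 + (3*b + 3*b²) = -21 + 3*b + 3*b²)
P = 16105/12886 (P = 48315*(1/38658) = 16105/12886 ≈ 1.2498)
W(-30) - P = (-21 + 3*(-30) + 3*(-30)²) - 1*16105/12886 = (-21 - 90 + 3*900) - 16105/12886 = (-21 - 90 + 2700) - 16105/12886 = 2589 - 16105/12886 = 33345749/12886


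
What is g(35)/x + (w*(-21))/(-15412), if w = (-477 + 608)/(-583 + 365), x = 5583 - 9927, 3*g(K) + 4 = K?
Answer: -8750333/2736570132 ≈ -0.0031976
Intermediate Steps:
g(K) = -4/3 + K/3
x = -4344
w = -131/218 (w = 131/(-218) = 131*(-1/218) = -131/218 ≈ -0.60092)
g(35)/x + (w*(-21))/(-15412) = (-4/3 + (1/3)*35)/(-4344) - 131/218*(-21)/(-15412) = (-4/3 + 35/3)*(-1/4344) + (2751/218)*(-1/15412) = (31/3)*(-1/4344) - 2751/3359816 = -31/13032 - 2751/3359816 = -8750333/2736570132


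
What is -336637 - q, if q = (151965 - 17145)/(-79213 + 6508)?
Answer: -1631670551/4847 ≈ -3.3664e+5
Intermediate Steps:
q = -8988/4847 (q = 134820/(-72705) = 134820*(-1/72705) = -8988/4847 ≈ -1.8543)
-336637 - q = -336637 - 1*(-8988/4847) = -336637 + 8988/4847 = -1631670551/4847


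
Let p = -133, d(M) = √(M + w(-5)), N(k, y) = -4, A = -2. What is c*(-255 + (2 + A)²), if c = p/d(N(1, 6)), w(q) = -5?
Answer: -11305*I ≈ -11305.0*I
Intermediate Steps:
d(M) = √(-5 + M) (d(M) = √(M - 5) = √(-5 + M))
c = 133*I/3 (c = -133/√(-5 - 4) = -133*(-I/3) = -(-133)*I/3 = 133*I/3 ≈ 44.333*I)
c*(-255 + (2 + A)²) = (133*I/3)*(-255 + (2 - 2)²) = (133*I/3)*(-255 + 0²) = (133*I/3)*(-255 + 0) = (133*I/3)*(-255) = -11305*I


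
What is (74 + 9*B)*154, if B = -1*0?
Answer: 11396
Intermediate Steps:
B = 0
(74 + 9*B)*154 = (74 + 9*0)*154 = (74 + 0)*154 = 74*154 = 11396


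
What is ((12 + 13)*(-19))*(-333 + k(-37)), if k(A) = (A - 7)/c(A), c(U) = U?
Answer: 5831575/37 ≈ 1.5761e+5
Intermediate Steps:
k(A) = (-7 + A)/A (k(A) = (A - 7)/A = (-7 + A)/A)
((12 + 13)*(-19))*(-333 + k(-37)) = ((12 + 13)*(-19))*(-333 + (-7 - 37)/(-37)) = (25*(-19))*(-333 - 1/37*(-44)) = -475*(-333 + 44/37) = -475*(-12277/37) = 5831575/37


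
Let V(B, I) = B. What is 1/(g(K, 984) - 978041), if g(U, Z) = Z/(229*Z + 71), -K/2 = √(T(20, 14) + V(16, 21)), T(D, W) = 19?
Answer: -225407/220457286703 ≈ -1.0225e-6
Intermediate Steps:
K = -2*√35 (K = -2*√(19 + 16) = -2*√35 ≈ -11.832)
g(U, Z) = Z/(71 + 229*Z)
1/(g(K, 984) - 978041) = 1/(984/(71 + 229*984) - 978041) = 1/(984/(71 + 225336) - 978041) = 1/(984/225407 - 978041) = 1/(-220457286703/225407) = -225407/220457286703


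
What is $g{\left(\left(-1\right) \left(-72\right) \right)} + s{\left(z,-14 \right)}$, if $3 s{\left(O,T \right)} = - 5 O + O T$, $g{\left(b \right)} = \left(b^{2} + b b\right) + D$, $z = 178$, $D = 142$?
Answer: $\frac{28148}{3} \approx 9382.7$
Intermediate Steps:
$g{\left(b \right)} = 142 + 2 b^{2}$ ($g{\left(b \right)} = \left(b^{2} + b b\right) + 142 = \left(b^{2} + b^{2}\right) + 142 = 2 b^{2} + 142 = 142 + 2 b^{2}$)
$s{\left(O,T \right)} = - \frac{5 O}{3} + \frac{O T}{3}$ ($s{\left(O,T \right)} = \frac{- 5 O + O T}{3} = - \frac{5 O}{3} + \frac{O T}{3}$)
$g{\left(\left(-1\right) \left(-72\right) \right)} + s{\left(z,-14 \right)} = \left(142 + 2 \left(\left(-1\right) \left(-72\right)\right)^{2}\right) + \frac{1}{3} \cdot 178 \left(-5 - 14\right) = \left(142 + 2 \cdot 72^{2}\right) + \frac{1}{3} \cdot 178 \left(-19\right) = \left(142 + 2 \cdot 5184\right) - \frac{3382}{3} = \left(142 + 10368\right) - \frac{3382}{3} = 10510 - \frac{3382}{3} = \frac{28148}{3}$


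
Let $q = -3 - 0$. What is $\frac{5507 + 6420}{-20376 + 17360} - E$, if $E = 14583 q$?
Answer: $\frac{131935057}{3016} \approx 43745.0$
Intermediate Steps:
$q = -3$ ($q = -3 + 0 = -3$)
$E = -43749$ ($E = 14583 \left(-3\right) = -43749$)
$\frac{5507 + 6420}{-20376 + 17360} - E = \frac{5507 + 6420}{-20376 + 17360} - -43749 = \frac{11927}{-3016} + 43749 = 11927 \left(- \frac{1}{3016}\right) + 43749 = - \frac{11927}{3016} + 43749 = \frac{131935057}{3016}$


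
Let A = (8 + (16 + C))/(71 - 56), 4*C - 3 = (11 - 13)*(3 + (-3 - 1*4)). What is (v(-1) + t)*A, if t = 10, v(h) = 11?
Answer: 749/20 ≈ 37.450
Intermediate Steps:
C = 11/4 (C = 3/4 + ((11 - 13)*(3 + (-3 - 1*4)))/4 = 3/4 + (-2*(3 + (-3 - 4)))/4 = 3/4 + (-2*(3 - 7))/4 = 3/4 + (-2*(-4))/4 = 3/4 + (1/4)*8 = 3/4 + 2 = 11/4 ≈ 2.7500)
A = 107/60 (A = (8 + (16 + 11/4))/(71 - 56) = (8 + 75/4)/15 = (107/4)*(1/15) = 107/60 ≈ 1.7833)
(v(-1) + t)*A = (11 + 10)*(107/60) = 21*(107/60) = 749/20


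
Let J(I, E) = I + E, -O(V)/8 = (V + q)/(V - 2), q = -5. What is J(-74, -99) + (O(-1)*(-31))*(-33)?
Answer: -16541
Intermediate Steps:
O(V) = -8*(-5 + V)/(-2 + V) (O(V) = -8*(V - 5)/(V - 2) = -8*(-5 + V)/(-2 + V))
J(I, E) = E + I
J(-74, -99) + (O(-1)*(-31))*(-33) = (-99 - 74) + ((8*(5 - 1*(-1))/(-2 - 1))*(-31))*(-33) = -173 + ((8*(5 + 1)/(-3))*(-31))*(-33) = -173 + ((8*(-⅓)*6)*(-31))*(-33) = -173 - 16*(-31)*(-33) = -173 + 496*(-33) = -173 - 16368 = -16541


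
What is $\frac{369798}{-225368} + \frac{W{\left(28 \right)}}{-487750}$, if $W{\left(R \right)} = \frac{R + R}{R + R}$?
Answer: $- \frac{315330769}{192173500} \approx -1.6409$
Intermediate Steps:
$W{\left(R \right)} = 1$ ($W{\left(R \right)} = \frac{2 R}{2 R} = 2 R \frac{1}{2 R} = 1$)
$\frac{369798}{-225368} + \frac{W{\left(28 \right)}}{-487750} = \frac{369798}{-225368} + 1 \frac{1}{-487750} = 369798 \left(- \frac{1}{225368}\right) + 1 \left(- \frac{1}{487750}\right) = - \frac{1293}{788} - \frac{1}{487750} = - \frac{315330769}{192173500}$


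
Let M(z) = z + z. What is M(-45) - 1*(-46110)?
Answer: 46020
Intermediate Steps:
M(z) = 2*z
M(-45) - 1*(-46110) = 2*(-45) - 1*(-46110) = -90 + 46110 = 46020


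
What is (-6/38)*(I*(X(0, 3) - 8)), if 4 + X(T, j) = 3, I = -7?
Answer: -189/19 ≈ -9.9474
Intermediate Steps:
X(T, j) = -1 (X(T, j) = -4 + 3 = -1)
(-6/38)*(I*(X(0, 3) - 8)) = (-6/38)*(-7*(-1 - 8)) = (-6*1/38)*(-7*(-9)) = -3/19*63 = -189/19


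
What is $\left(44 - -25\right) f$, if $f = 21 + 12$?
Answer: $2277$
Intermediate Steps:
$f = 33$
$\left(44 - -25\right) f = \left(44 - -25\right) 33 = \left(44 + 25\right) 33 = 69 \cdot 33 = 2277$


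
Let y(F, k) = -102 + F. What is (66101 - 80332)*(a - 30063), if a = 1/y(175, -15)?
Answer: 31231324138/73 ≈ 4.2783e+8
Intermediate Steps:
a = 1/73 (a = 1/(-102 + 175) = 1/73 ≈ 0.013699)
(66101 - 80332)*(a - 30063) = (66101 - 80332)*(1/73 - 30063) = -14231*(-2194598/73) = 31231324138/73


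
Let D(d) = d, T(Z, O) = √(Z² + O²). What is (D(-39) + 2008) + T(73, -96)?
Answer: 1969 + √14545 ≈ 2089.6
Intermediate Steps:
T(Z, O) = √(O² + Z²)
(D(-39) + 2008) + T(73, -96) = (-39 + 2008) + √((-96)² + 73²) = 1969 + √(9216 + 5329) = 1969 + √14545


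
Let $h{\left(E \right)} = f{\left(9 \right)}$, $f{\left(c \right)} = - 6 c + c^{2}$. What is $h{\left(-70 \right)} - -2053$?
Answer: $2080$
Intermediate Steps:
$f{\left(c \right)} = c^{2} - 6 c$
$h{\left(E \right)} = 27$ ($h{\left(E \right)} = 9 \left(-6 + 9\right) = 9 \cdot 3 = 27$)
$h{\left(-70 \right)} - -2053 = 27 - -2053 = 27 + 2053 = 2080$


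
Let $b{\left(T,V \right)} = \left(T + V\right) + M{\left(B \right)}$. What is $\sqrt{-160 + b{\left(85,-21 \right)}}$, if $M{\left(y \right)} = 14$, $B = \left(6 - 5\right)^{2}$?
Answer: $i \sqrt{82} \approx 9.0554 i$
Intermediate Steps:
$B = 1$ ($B = 1^{2} = 1$)
$b{\left(T,V \right)} = 14 + T + V$ ($b{\left(T,V \right)} = \left(T + V\right) + 14 = 14 + T + V$)
$\sqrt{-160 + b{\left(85,-21 \right)}} = \sqrt{-160 + \left(14 + 85 - 21\right)} = \sqrt{-160 + 78} = \sqrt{-82} = i \sqrt{82}$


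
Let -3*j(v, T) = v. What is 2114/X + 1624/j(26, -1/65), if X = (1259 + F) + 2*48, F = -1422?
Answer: -190694/871 ≈ -218.94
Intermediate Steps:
j(v, T) = -v/3
X = -67 (X = (1259 - 1422) + 2*48 = -163 + 96 = -67)
2114/X + 1624/j(26, -1/65) = 2114/(-67) + 1624/((-1/3*26)) = 2114*(-1/67) + 1624/(-26/3) = -2114/67 + 1624*(-3/26) = -2114/67 - 2436/13 = -190694/871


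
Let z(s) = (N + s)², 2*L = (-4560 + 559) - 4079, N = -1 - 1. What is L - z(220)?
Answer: -51564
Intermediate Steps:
N = -2
L = -4040 (L = ((-4560 + 559) - 4079)/2 = (-4001 - 4079)/2 = (½)*(-8080) = -4040)
z(s) = (-2 + s)²
L - z(220) = -4040 - (-2 + 220)² = -4040 - 1*218² = -4040 - 1*47524 = -4040 - 47524 = -51564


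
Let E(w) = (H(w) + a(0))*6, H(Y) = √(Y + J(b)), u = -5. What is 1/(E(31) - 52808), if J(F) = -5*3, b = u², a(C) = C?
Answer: -1/52784 ≈ -1.8945e-5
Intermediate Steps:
b = 25 (b = (-5)² = 25)
J(F) = -15
H(Y) = √(-15 + Y) (H(Y) = √(Y - 15) = √(-15 + Y))
E(w) = 6*√(-15 + w) (E(w) = (√(-15 + w) + 0)*6 = √(-15 + w)*6 = 6*√(-15 + w))
1/(E(31) - 52808) = 1/(6*√(-15 + 31) - 52808) = 1/(6*√16 - 52808) = 1/(6*4 - 52808) = 1/(24 - 52808) = 1/(-52784) = -1/52784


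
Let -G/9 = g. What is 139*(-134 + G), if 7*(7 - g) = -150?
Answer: -379331/7 ≈ -54190.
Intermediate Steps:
g = 199/7 (g = 7 - ⅐*(-150) = 7 + 150/7 = 199/7 ≈ 28.429)
G = -1791/7 (G = -9*199/7 = -1791/7 ≈ -255.86)
139*(-134 + G) = 139*(-134 - 1791/7) = 139*(-2729/7) = -379331/7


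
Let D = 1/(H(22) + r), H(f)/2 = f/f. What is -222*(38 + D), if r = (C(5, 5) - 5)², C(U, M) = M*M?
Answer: -565249/67 ≈ -8436.5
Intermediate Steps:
C(U, M) = M²
H(f) = 2 (H(f) = 2*(f/f) = 2*1 = 2)
r = 400 (r = (5² - 5)² = (25 - 5)² = 20² = 400)
D = 1/402 (D = 1/(2 + 400) = 1/402 ≈ 0.0024876)
-222*(38 + D) = -222*(38 + 1/402) = -222*15277/402 = -565249/67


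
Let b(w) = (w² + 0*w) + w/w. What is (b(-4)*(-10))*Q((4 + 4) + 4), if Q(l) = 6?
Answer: -1020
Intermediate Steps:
b(w) = 1 + w² (b(w) = (w² + 0) + 1 = w² + 1 = 1 + w²)
(b(-4)*(-10))*Q((4 + 4) + 4) = ((1 + (-4)²)*(-10))*6 = ((1 + 16)*(-10))*6 = (17*(-10))*6 = -170*6 = -1020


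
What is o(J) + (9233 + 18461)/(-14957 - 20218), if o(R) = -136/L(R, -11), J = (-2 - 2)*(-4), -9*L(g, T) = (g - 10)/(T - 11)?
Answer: -157893094/35175 ≈ -4488.8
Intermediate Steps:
L(g, T) = -(-10 + g)/(9*(-11 + T)) (L(g, T) = -(g - 10)/(9*(T - 11)) = -(-10 + g)/(9*(-11 + T)))
J = 16 (J = -4*(-4) = 16)
o(R) = -136/(-5/99 + R/198) (o(R) = -136*9*(-11 - 11)/(10 - R) = -136*(-198/(10 - R)) = -136/(-5/99 + R/198))
o(J) + (9233 + 18461)/(-14957 - 20218) = -26928/(-10 + 16) + (9233 + 18461)/(-14957 - 20218) = -26928/6 + 27694/(-35175) = -26928*1/6 + 27694*(-1/35175) = -4488 - 27694/35175 = -157893094/35175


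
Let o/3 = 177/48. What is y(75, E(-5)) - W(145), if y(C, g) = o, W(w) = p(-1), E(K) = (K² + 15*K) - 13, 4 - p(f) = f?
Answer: 97/16 ≈ 6.0625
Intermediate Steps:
p(f) = 4 - f
E(K) = -13 + K² + 15*K
o = 177/16 (o = 3*(177/48) = 3*(177*(1/48)) = 3*(59/16) = 177/16 ≈ 11.063)
W(w) = 5 (W(w) = 4 - 1*(-1) = 4 + 1 = 5)
y(C, g) = 177/16
y(75, E(-5)) - W(145) = 177/16 - 1*5 = 177/16 - 5 = 97/16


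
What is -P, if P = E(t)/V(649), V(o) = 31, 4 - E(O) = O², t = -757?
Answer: 573045/31 ≈ 18485.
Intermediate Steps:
E(O) = 4 - O²
P = -573045/31 (P = (4 - 1*(-757)²)/31 = (4 - 1*573049)*(1/31) = (4 - 573049)*(1/31) = -573045*1/31 = -573045/31 ≈ -18485.)
-P = -1*(-573045/31) = 573045/31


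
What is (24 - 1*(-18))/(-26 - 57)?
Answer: -42/83 ≈ -0.50602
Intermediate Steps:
(24 - 1*(-18))/(-26 - 57) = (24 + 18)/(-83) = 42*(-1/83) = -42/83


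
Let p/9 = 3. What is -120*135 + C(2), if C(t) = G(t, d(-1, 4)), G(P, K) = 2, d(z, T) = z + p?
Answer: -16198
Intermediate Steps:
p = 27 (p = 9*3 = 27)
d(z, T) = 27 + z (d(z, T) = z + 27 = 27 + z)
C(t) = 2
-120*135 + C(2) = -120*135 + 2 = -16200 + 2 = -16198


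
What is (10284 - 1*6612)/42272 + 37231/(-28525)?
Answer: -183635629/150726100 ≈ -1.2183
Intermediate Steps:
(10284 - 1*6612)/42272 + 37231/(-28525) = (10284 - 6612)*(1/42272) + 37231*(-1/28525) = 3672*(1/42272) - 37231/28525 = 459/5284 - 37231/28525 = -183635629/150726100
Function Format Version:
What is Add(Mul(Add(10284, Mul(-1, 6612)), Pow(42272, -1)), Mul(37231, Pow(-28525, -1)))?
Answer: Rational(-183635629, 150726100) ≈ -1.2183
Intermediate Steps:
Add(Mul(Add(10284, Mul(-1, 6612)), Pow(42272, -1)), Mul(37231, Pow(-28525, -1))) = Add(Mul(Add(10284, -6612), Rational(1, 42272)), Mul(37231, Rational(-1, 28525))) = Add(Mul(3672, Rational(1, 42272)), Rational(-37231, 28525)) = Add(Rational(459, 5284), Rational(-37231, 28525)) = Rational(-183635629, 150726100)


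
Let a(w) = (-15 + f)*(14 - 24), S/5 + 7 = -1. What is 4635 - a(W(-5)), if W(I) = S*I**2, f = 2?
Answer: 4505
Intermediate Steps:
S = -40 (S = -35 + 5*(-1) = -35 - 5 = -40)
W(I) = -40*I**2
a(w) = 130 (a(w) = (-15 + 2)*(14 - 24) = -13*(-10) = 130)
4635 - a(W(-5)) = 4635 - 1*130 = 4635 - 130 = 4505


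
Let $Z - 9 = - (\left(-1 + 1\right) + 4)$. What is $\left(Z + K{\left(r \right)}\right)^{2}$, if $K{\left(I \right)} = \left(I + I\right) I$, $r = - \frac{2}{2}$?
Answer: $49$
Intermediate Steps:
$r = -1$ ($r = \left(-2\right) \frac{1}{2} = -1$)
$Z = 5$ ($Z = 9 - \left(\left(-1 + 1\right) + 4\right) = 9 - \left(0 + 4\right) = 9 - 4 = 5$)
$K{\left(I \right)} = 2 I^{2}$ ($K{\left(I \right)} = 2 I I = 2 I^{2}$)
$\left(Z + K{\left(r \right)}\right)^{2} = \left(5 + 2 \left(-1\right)^{2}\right)^{2} = \left(5 + 2 \cdot 1\right)^{2} = \left(5 + 2\right)^{2} = 7^{2} = 49$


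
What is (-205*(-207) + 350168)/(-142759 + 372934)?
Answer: 392603/230175 ≈ 1.7057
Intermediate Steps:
(-205*(-207) + 350168)/(-142759 + 372934) = (42435 + 350168)/230175 = 392603*(1/230175) = 392603/230175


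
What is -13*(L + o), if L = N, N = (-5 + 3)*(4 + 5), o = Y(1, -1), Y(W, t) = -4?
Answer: 286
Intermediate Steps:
o = -4
N = -18 (N = -2*9 = -18)
L = -18
-13*(L + o) = -13*(-18 - 4) = -13*(-22) = 286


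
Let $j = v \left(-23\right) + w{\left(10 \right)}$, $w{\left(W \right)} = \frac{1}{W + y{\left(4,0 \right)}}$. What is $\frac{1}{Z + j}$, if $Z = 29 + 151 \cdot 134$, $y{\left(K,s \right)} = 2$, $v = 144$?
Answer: $\frac{12}{203413} \approx 5.8993 \cdot 10^{-5}$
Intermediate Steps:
$w{\left(W \right)} = \frac{1}{2 + W}$ ($w{\left(W \right)} = \frac{1}{W + 2} = \frac{1}{2 + W}$)
$j = - \frac{39743}{12}$ ($j = 144 \left(-23\right) + \frac{1}{2 + 10} = -3312 + \frac{1}{12} = - \frac{39743}{12} \approx -3311.9$)
$Z = 20263$ ($Z = 29 + 20234 = 20263$)
$\frac{1}{Z + j} = \frac{1}{20263 - \frac{39743}{12}} = \frac{1}{\frac{203413}{12}} = \frac{12}{203413}$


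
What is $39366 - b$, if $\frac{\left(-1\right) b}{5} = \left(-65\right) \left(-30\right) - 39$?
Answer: $48921$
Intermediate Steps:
$b = -9555$ ($b = - 5 \left(\left(-65\right) \left(-30\right) - 39\right) = - 5 \left(1950 - 39\right) = \left(-5\right) 1911 = -9555$)
$39366 - b = 39366 - -9555 = 39366 + 9555 = 48921$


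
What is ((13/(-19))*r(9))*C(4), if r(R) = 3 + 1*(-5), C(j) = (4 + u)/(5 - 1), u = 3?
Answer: 91/38 ≈ 2.3947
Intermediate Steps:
C(j) = 7/4 (C(j) = (4 + 3)/(5 - 1) = 7/4)
r(R) = -2 (r(R) = 3 - 5 = -2)
((13/(-19))*r(9))*C(4) = ((13/(-19))*(-2))*(7/4) = ((13*(-1/19))*(-2))*(7/4) = -13/19*(-2)*(7/4) = (26/19)*(7/4) = 91/38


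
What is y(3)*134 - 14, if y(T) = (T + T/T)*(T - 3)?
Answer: -14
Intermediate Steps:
y(T) = (1 + T)*(-3 + T) (y(T) = (T + 1)*(-3 + T) = (1 + T)*(-3 + T))
y(3)*134 - 14 = (-3 + 3² - 2*3)*134 - 14 = (-3 + 9 - 6)*134 - 14 = 0*134 - 14 = 0 - 14 = -14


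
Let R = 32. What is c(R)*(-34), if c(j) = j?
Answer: -1088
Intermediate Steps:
c(R)*(-34) = 32*(-34) = -1088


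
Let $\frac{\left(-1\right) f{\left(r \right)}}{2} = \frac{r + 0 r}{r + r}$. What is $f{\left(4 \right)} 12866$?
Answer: $-12866$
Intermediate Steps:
$f{\left(r \right)} = -1$ ($f{\left(r \right)} = - 2 \frac{r + 0 r}{r + r} = - 2 \frac{r + 0}{2 r} = - 2 r \frac{1}{2 r} = \left(-2\right) \frac{1}{2} = -1$)
$f{\left(4 \right)} 12866 = \left(-1\right) 12866 = -12866$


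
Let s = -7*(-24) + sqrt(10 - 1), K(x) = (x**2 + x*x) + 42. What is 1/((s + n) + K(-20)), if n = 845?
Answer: 1/1858 ≈ 0.00053821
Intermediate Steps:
K(x) = 42 + 2*x**2 (K(x) = (x**2 + x**2) + 42 = 2*x**2 + 42 = 42 + 2*x**2)
s = 171 (s = 168 + sqrt(9) = 168 + 3 = 171)
1/((s + n) + K(-20)) = 1/((171 + 845) + (42 + 2*(-20)**2)) = 1/(1016 + (42 + 2*400)) = 1/(1016 + (42 + 800)) = 1/(1016 + 842) = 1/1858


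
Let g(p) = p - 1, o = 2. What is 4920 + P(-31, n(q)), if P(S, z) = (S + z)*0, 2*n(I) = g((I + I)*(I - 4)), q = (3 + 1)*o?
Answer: 4920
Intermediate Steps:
q = 8 (q = (3 + 1)*2 = 4*2 = 8)
g(p) = -1 + p
n(I) = -½ + I*(-4 + I) (n(I) = (-1 + (I + I)*(I - 4))/2 = (-1 + (2*I)*(-4 + I))/2 = (-1 + 2*I*(-4 + I))/2 = -½ + I*(-4 + I))
P(S, z) = 0
4920 + P(-31, n(q)) = 4920 + 0 = 4920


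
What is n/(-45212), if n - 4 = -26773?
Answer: 26769/45212 ≈ 0.59208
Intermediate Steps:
n = -26769 (n = 4 - 26773 = -26769)
n/(-45212) = -26769/(-45212) = -26769*(-1/45212) = 26769/45212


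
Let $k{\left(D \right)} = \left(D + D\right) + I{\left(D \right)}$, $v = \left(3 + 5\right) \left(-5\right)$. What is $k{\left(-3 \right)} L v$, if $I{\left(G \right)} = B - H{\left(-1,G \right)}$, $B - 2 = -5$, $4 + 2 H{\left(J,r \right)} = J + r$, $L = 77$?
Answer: $15400$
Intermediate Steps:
$H{\left(J,r \right)} = -2 + \frac{J}{2} + \frac{r}{2}$ ($H{\left(J,r \right)} = -2 + \frac{J + r}{2} = -2 + \left(\frac{J}{2} + \frac{r}{2}\right) = -2 + \frac{J}{2} + \frac{r}{2}$)
$B = -3$ ($B = 2 - 5 = -3$)
$I{\left(G \right)} = - \frac{1}{2} - \frac{G}{2}$ ($I{\left(G \right)} = -3 - \left(-2 + \frac{1}{2} \left(-1\right) + \frac{G}{2}\right) = -3 - \left(-2 - \frac{1}{2} + \frac{G}{2}\right) = -3 - \left(- \frac{5}{2} + \frac{G}{2}\right) = - \frac{1}{2} - \frac{G}{2}$)
$v = -40$ ($v = 8 \left(-5\right) = -40$)
$k{\left(D \right)} = - \frac{1}{2} + \frac{3 D}{2}$ ($k{\left(D \right)} = \left(D + D\right) - \left(\frac{1}{2} + \frac{D}{2}\right) = 2 D - \left(\frac{1}{2} + \frac{D}{2}\right) = - \frac{1}{2} + \frac{3 D}{2}$)
$k{\left(-3 \right)} L v = \left(- \frac{1}{2} + \frac{3}{2} \left(-3\right)\right) 77 \left(-40\right) = \left(- \frac{1}{2} - \frac{9}{2}\right) 77 \left(-40\right) = \left(-5\right) 77 \left(-40\right) = \left(-385\right) \left(-40\right) = 15400$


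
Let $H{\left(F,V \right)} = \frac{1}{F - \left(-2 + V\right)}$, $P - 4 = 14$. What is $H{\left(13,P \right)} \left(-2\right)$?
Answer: $\frac{2}{3} \approx 0.66667$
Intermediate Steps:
$P = 18$ ($P = 4 + 14 = 18$)
$H{\left(F,V \right)} = \frac{1}{2 + F - V}$
$H{\left(13,P \right)} \left(-2\right) = \frac{1}{2 + 13 - 18} \left(-2\right) = \frac{1}{-3} \left(-2\right) = \left(- \frac{1}{3}\right) \left(-2\right) = \frac{2}{3}$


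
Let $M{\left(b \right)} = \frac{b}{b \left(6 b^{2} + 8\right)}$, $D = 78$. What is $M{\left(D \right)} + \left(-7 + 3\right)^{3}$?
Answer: $- \frac{2336767}{36512} \approx -64.0$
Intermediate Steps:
$M{\left(b \right)} = \frac{1}{8 + 6 b^{2}}$ ($M{\left(b \right)} = \frac{b}{b \left(8 + 6 b^{2}\right)} = b \frac{1}{b \left(8 + 6 b^{2}\right)} = \frac{1}{8 + 6 b^{2}}$)
$M{\left(D \right)} + \left(-7 + 3\right)^{3} = \frac{1}{2 \left(4 + 3 \cdot 78^{2}\right)} + \left(-7 + 3\right)^{3} = \frac{1}{2 \left(4 + 3 \cdot 6084\right)} + \left(-4\right)^{3} = \frac{1}{2 \left(4 + 18252\right)} - 64 = \frac{1}{2 \cdot 18256} - 64 = \frac{1}{2} \cdot \frac{1}{18256} - 64 = \frac{1}{36512} - 64 = - \frac{2336767}{36512}$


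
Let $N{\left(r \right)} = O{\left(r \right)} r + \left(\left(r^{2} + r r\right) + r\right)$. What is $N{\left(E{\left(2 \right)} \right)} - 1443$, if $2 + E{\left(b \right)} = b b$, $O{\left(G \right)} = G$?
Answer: $-1429$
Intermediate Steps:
$E{\left(b \right)} = -2 + b^{2}$ ($E{\left(b \right)} = -2 + b b = -2 + b^{2}$)
$N{\left(r \right)} = r + 3 r^{2}$ ($N{\left(r \right)} = r r + \left(\left(r^{2} + r r\right) + r\right) = r^{2} + \left(\left(r^{2} + r^{2}\right) + r\right) = r^{2} + \left(2 r^{2} + r\right) = r^{2} + \left(r + 2 r^{2}\right) = r + 3 r^{2}$)
$N{\left(E{\left(2 \right)} \right)} - 1443 = \left(-2 + 2^{2}\right) \left(1 + 3 \left(-2 + 2^{2}\right)\right) - 1443 = \left(-2 + 4\right) \left(1 + 3 \left(-2 + 4\right)\right) - 1443 = 2 \left(1 + 3 \cdot 2\right) - 1443 = 2 \left(1 + 6\right) - 1443 = 2 \cdot 7 - 1443 = 14 - 1443 = -1429$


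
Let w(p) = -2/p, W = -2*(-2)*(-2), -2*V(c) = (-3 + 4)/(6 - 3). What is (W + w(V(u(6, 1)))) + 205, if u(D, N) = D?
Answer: 209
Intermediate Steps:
V(c) = -1/6 (V(c) = -(-3 + 4)/(2*(6 - 3)) = -1/(2*3) = -1/2*1/3 = -1/6)
W = -8 (W = 4*(-2) = -8)
(W + w(V(u(6, 1)))) + 205 = (-8 - 2/(-1/6)) + 205 = (-8 - 2*(-6)) + 205 = (-8 + 12) + 205 = 4 + 205 = 209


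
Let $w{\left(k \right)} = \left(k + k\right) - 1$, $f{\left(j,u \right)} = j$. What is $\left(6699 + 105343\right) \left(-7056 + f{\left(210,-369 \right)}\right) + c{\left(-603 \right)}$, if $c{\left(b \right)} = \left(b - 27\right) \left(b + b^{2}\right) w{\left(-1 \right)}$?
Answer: $-80958192$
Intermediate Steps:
$w{\left(k \right)} = -1 + 2 k$ ($w{\left(k \right)} = 2 k - 1 = -1 + 2 k$)
$c{\left(b \right)} = - 3 \left(-27 + b\right) \left(b + b^{2}\right)$ ($c{\left(b \right)} = \left(b - 27\right) \left(b + b^{2}\right) \left(-1 + 2 \left(-1\right)\right) = \left(-27 + b\right) \left(b + b^{2}\right) \left(-1 - 2\right) = \left(-27 + b\right) \left(b + b^{2}\right) \left(-3\right) = - 3 \left(-27 + b\right) \left(b + b^{2}\right)$)
$\left(6699 + 105343\right) \left(-7056 + f{\left(210,-369 \right)}\right) + c{\left(-603 \right)} = \left(6699 + 105343\right) \left(-7056 + 210\right) + 3 \left(-603\right) \left(27 - \left(-603\right)^{2} + 26 \left(-603\right)\right) = 112042 \left(-6846\right) + 3 \left(-603\right) \left(27 - 363609 - 15678\right) = -767039532 + 3 \left(-603\right) \left(27 - 363609 - 15678\right) = -767039532 + 3 \left(-603\right) \left(-379260\right) = -767039532 + 686081340 = -80958192$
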